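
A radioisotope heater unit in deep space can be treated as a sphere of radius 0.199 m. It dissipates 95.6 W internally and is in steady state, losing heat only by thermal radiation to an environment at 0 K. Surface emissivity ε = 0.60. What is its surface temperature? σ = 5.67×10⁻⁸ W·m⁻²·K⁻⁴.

Steady state: internal power = radiated power, P = εσA T⁴.
Radiating area A = 4πr² = 0.4976 m².
T⁴ = P/(εσA) = 95.6/(0.60·5.67×10⁻⁸·0.4976) = 5.647×10⁹ K⁴.
T = (5.647×10⁹)^(1/4).

T ≈ 274 K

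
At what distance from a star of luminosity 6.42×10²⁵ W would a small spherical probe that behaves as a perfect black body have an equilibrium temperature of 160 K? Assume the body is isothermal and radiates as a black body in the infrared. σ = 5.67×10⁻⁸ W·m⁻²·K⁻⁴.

For an isothermal black-emitting sphere, (1−a)S·πr² = σ·4πr²·T⁴ ⇒ S = 4σT⁴/(1−a).
S = 4·5.67×10⁻⁸·(160)⁴/1.00 = 148.6 W/m².
Flux falls as S = L/(4πd²), so d = √(L/(4πS)) = √(6.42×10²⁵/(4π·148.6)).

d ≈ 1.85×10¹¹ m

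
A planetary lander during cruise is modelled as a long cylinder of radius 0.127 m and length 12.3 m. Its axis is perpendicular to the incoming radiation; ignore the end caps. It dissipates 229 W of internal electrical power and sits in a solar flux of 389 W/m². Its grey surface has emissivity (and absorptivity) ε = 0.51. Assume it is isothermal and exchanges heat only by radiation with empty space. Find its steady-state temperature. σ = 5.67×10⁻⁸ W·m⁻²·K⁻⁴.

At steady state, absorbed solar power + internal power = radiated power.
Absorbed: α·S·A_cross = 0.51·389·3.124 = 619.8 W (cross-section 2rL).
Total input = 619.8 + 229 = 848.8 W.
Radiated: εσ·A_surf·T⁴ with A_surf = 2πrL = 9.815 m².
T⁴ = 848.8/(0.51·5.67×10⁻⁸·9.815) = 2.991×10⁹ K⁴.

T ≈ 234 K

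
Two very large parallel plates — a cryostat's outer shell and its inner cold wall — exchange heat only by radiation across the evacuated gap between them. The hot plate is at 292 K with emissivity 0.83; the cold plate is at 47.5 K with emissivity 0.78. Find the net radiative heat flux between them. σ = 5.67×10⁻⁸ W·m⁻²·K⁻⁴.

For two infinite grey parallel plates, q = σ(T₁⁴ − T₂⁴)/(1/ε₁ + 1/ε₂ − 1).
T₁⁴ − T₂⁴ = 7.270×10⁹ − 5.091×10⁶ = 7.265×10⁹ K⁴.
1/ε₁ + 1/ε₂ − 1 = 1.205 + 1.282 − 1 = 1.487.
q = 5.67×10⁻⁸ × 7.265×10⁹ / 1.487.

q ≈ 277 W/m²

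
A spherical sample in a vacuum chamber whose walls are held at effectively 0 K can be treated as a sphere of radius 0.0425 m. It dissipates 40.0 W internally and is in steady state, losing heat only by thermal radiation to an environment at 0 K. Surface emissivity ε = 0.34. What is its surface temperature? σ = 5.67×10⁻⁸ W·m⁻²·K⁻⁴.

T ≈ 550 K

Steady state: internal power = radiated power, P = εσA T⁴.
Radiating area A = 4πr² = 0.02270 m².
T⁴ = P/(εσA) = 40.0/(0.34·5.67×10⁻⁸·0.02270) = 9.141×10¹⁰ K⁴.
T = (9.141×10¹⁰)^(1/4).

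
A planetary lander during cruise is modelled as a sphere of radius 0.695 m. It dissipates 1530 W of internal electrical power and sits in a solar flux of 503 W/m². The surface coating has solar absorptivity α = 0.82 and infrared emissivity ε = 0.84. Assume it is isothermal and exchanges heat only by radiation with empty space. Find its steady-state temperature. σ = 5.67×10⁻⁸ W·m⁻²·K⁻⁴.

At steady state, absorbed solar power + internal power = radiated power.
Absorbed: α·S·A_cross = 0.82·503·1.517 = 625.9 W (cross-section πr²).
Total input = 625.9 + 1530 = 2156 W.
Radiated: εσ·A_surf·T⁴ with A_surf = 4πr² = 6.070 m².
T⁴ = 2156/(0.84·5.67×10⁻⁸·6.070) = 7.457×10⁹ K⁴.

T ≈ 294 K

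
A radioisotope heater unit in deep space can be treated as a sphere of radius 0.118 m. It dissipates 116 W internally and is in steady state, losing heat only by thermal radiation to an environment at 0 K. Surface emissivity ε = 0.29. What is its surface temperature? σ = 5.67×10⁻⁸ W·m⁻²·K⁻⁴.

T ≈ 448 K

Steady state: internal power = radiated power, P = εσA T⁴.
Radiating area A = 4πr² = 0.1750 m².
T⁴ = P/(εσA) = 116/(0.29·5.67×10⁻⁸·0.1750) = 4.032×10¹⁰ K⁴.
T = (4.032×10¹⁰)^(1/4).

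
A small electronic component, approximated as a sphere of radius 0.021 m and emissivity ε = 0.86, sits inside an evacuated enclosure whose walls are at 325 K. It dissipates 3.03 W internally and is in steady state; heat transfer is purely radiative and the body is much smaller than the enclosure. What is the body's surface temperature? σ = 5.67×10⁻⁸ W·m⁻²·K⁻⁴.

For a small grey body in a large enclosure, net radiated power = εσA(T⁴ − T_w⁴).
Steady state: P = εσA(T⁴ − T_w⁴) with A = 4πr² = 0.005542 m².
T⁴ = P/(εσA) + T_w⁴ = 3.03/(0.86·5.67×10⁻⁸·0.005542) + (325)⁴
    = 1.121×10¹⁰ + 1.116×10¹⁰ = 2.237×10¹⁰ K⁴.

T ≈ 387 K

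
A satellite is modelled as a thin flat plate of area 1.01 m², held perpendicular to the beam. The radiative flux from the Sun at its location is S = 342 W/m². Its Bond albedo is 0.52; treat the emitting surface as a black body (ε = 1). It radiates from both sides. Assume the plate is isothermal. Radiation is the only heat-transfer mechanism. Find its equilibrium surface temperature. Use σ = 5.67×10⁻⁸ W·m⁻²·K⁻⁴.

At equilibrium, absorbed power = emitted power.
Absorbing cross-section = A = 1.010 m²; emitting surface = 2A = 2.020 m² (ratio 2).
(1−a)S·A_cross = εσ·A_surf·T⁴  ⇒  T⁴ = (1−a)S/(2σ).
T⁴ = 0.480·342/(2·5.67×10⁻⁸) = 1.448×10⁹ K⁴.
T = (1.448×10⁹)^(1/4).

T ≈ 195 K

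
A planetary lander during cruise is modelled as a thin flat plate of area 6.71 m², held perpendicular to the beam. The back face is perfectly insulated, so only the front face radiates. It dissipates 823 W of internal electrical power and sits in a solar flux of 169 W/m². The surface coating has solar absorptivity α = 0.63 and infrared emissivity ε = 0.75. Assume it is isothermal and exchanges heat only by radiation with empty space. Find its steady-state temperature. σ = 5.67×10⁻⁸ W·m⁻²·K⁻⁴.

At steady state, absorbed solar power + internal power = radiated power.
Absorbed: α·S·A_cross = 0.63·169·6.710 = 714.4 W (cross-section A).
Total input = 714.4 + 823 = 1537 W.
Radiated: εσ·A_surf·T⁴ with A_surf = A = 6.710 m².
T⁴ = 1537/(0.75·5.67×10⁻⁸·6.710) = 5.388×10⁹ K⁴.

T ≈ 271 K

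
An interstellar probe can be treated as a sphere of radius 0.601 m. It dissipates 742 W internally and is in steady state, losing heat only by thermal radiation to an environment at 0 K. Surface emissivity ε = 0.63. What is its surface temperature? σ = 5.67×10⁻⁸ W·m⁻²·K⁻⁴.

Steady state: internal power = radiated power, P = εσA T⁴.
Radiating area A = 4πr² = 4.539 m².
T⁴ = P/(εσA) = 742/(0.63·5.67×10⁻⁸·4.539) = 4.576×10⁹ K⁴.
T = (4.576×10⁹)^(1/4).

T ≈ 260 K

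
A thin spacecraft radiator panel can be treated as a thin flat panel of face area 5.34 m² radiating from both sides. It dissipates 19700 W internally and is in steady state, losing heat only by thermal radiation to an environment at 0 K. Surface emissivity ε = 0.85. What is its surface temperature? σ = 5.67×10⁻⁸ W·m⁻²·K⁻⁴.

Steady state: internal power = radiated power, P = εσA T⁴.
Radiating area A = 2·5.34 = 10.68 m².
T⁴ = P/(εσA) = 19700/(0.85·5.67×10⁻⁸·10.68) = 3.827×10¹⁰ K⁴.
T = (3.827×10¹⁰)^(1/4).

T ≈ 442 K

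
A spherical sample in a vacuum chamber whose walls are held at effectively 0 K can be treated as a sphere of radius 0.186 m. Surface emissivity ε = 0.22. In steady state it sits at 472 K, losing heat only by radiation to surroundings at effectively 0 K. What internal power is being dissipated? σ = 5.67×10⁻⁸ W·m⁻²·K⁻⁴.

P ≈ 269 W

Steady state: P = εσA T⁴.
A = 4πr² = 0.4347 m²; T⁴ = (472)⁴ = 4.963×10¹⁰ K⁴.
P = 0.22 × 5.67×10⁻⁸ × 0.4347 × 4.963×10¹⁰.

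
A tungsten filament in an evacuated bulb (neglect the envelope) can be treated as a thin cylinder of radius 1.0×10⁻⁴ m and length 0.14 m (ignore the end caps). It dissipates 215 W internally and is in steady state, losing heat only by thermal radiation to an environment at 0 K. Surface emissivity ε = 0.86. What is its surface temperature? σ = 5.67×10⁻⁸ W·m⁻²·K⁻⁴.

Steady state: internal power = radiated power, P = εσA T⁴.
Radiating area A = 2πrL = 8.796×10⁻⁵ m².
T⁴ = P/(εσA) = 215/(0.86·5.67×10⁻⁸·8.796×10⁻⁵) = 5.012×10¹³ K⁴.
T = (5.012×10¹³)^(1/4).

T ≈ 2660 K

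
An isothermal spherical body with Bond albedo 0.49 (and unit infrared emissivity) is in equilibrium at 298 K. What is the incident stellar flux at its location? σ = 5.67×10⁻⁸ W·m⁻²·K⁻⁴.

S ≈ 3510 W/m²

(1−a)S·πr² = σ·4πr²·T⁴ ⇒ S = 4σT⁴/(1−a).
S = 4·5.67×10⁻⁸·7.886×10⁹/0.510.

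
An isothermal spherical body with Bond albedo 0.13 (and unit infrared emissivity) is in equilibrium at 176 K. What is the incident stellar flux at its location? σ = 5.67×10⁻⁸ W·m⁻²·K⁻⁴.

S ≈ 250 W/m²

(1−a)S·πr² = σ·4πr²·T⁴ ⇒ S = 4σT⁴/(1−a).
S = 4·5.67×10⁻⁸·9.595×10⁸/0.870.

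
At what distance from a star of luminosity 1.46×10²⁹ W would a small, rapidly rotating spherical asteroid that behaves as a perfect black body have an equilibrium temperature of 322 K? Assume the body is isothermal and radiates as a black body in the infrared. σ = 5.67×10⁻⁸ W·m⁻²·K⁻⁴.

d ≈ 2.18×10¹² m

For an isothermal black-emitting sphere, (1−a)S·πr² = σ·4πr²·T⁴ ⇒ S = 4σT⁴/(1−a).
S = 4·5.67×10⁻⁸·(322)⁴/1.00 = 2438 W/m².
Flux falls as S = L/(4πd²), so d = √(L/(4πS)) = √(1.46×10²⁹/(4π·2438)).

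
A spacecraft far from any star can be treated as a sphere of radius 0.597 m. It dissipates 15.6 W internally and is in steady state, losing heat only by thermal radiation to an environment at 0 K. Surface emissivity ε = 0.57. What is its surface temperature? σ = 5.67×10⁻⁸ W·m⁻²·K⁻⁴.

T ≈ 102 K

Steady state: internal power = radiated power, P = εσA T⁴.
Radiating area A = 4πr² = 4.479 m².
T⁴ = P/(εσA) = 15.6/(0.57·5.67×10⁻⁸·4.479) = 1.078×10⁸ K⁴.
T = (1.078×10⁸)^(1/4).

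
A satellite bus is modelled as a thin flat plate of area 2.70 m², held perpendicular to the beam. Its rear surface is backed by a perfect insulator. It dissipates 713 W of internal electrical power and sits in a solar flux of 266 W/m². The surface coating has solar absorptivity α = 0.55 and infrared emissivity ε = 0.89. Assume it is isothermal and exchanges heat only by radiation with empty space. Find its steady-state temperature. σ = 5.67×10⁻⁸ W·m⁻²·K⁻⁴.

T ≈ 300 K

At steady state, absorbed solar power + internal power = radiated power.
Absorbed: α·S·A_cross = 0.55·266·2.700 = 395.0 W (cross-section A).
Total input = 395.0 + 713 = 1108 W.
Radiated: εσ·A_surf·T⁴ with A_surf = A = 2.700 m².
T⁴ = 1108/(0.89·5.67×10⁻⁸·2.700) = 8.132×10⁹ K⁴.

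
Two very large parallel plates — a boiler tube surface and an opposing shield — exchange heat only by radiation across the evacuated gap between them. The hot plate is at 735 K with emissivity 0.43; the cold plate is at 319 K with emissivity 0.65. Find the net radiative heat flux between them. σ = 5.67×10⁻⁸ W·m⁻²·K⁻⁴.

For two infinite grey parallel plates, q = σ(T₁⁴ − T₂⁴)/(1/ε₁ + 1/ε₂ − 1).
T₁⁴ − T₂⁴ = 2.918×10¹¹ − 1.036×10¹⁰ = 2.815×10¹¹ K⁴.
1/ε₁ + 1/ε₂ − 1 = 2.326 + 1.538 − 1 = 2.864.
q = 5.67×10⁻⁸ × 2.815×10¹¹ / 2.864.

q ≈ 5570 W/m²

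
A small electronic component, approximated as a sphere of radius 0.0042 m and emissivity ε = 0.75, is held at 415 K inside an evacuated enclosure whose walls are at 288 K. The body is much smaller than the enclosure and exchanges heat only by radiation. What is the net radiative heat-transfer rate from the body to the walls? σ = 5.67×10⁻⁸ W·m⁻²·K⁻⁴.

P_net ≈ 0.215 W

For a small grey body in a large enclosure: P_net = εσA(T_body⁴ − T_wall⁴).
A = 4πr² = 2.217×10⁻⁴ m²; T_body⁴ − T_wall⁴ = 2.966×10¹⁰ − 6.880×10⁹ = 2.278×10¹⁰ K⁴.
|P_net| = 0.75·5.67×10⁻⁸·2.217×10⁻⁴·2.278×10¹⁰.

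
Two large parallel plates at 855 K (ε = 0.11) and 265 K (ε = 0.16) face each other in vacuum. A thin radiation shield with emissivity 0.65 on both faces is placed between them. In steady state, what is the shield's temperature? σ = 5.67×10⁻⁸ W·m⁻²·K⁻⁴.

In steady state the net flux on the hot side equals that on the cold side.
σ(T₁⁴−T_s⁴)/D₁ = σ(T_s⁴−T₂⁴)/D₂, with D₁ = 1/ε₁+1/ε_s−1 = 9.629, D₂ = 1/ε_s+1/ε₂−1 = 6.788.
Solve for T_s⁴: T_s⁴ = (D₂·T₁⁴ + D₁·T₂⁴)/(D₁+D₂) = 2.239×10¹¹ K⁴.

T_s ≈ 688 K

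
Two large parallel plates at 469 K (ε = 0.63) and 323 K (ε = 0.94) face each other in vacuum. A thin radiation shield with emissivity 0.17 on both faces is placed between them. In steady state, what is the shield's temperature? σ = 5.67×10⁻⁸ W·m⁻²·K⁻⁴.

In steady state the net flux on the hot side equals that on the cold side.
σ(T₁⁴−T_s⁴)/D₁ = σ(T_s⁴−T₂⁴)/D₂, with D₁ = 1/ε₁+1/ε_s−1 = 6.470, D₂ = 1/ε_s+1/ε₂−1 = 5.946.
Solve for T_s⁴: T_s⁴ = (D₂·T₁⁴ + D₁·T₂⁴)/(D₁+D₂) = 2.884×10¹⁰ K⁴.

T_s ≈ 412 K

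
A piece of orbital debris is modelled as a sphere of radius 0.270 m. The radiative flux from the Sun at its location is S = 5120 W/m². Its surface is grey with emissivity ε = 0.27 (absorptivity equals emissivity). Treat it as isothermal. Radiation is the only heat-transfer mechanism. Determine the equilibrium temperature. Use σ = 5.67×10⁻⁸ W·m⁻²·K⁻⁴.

At equilibrium, absorbed power = emitted power.
Absorbing cross-section = πr² = 0.2290 m²; emitting surface = 4πr² = 0.9161 m² (ratio 4).
εS·A_cross = εσ·A_surf·T⁴  ⇒  T⁴ = S/(4σ)   (ε cancels).
T⁴ = 5120/(4·5.67×10⁻⁸) = 2.257×10¹⁰ K⁴.
T = (2.257×10¹⁰)^(1/4).

T ≈ 388 K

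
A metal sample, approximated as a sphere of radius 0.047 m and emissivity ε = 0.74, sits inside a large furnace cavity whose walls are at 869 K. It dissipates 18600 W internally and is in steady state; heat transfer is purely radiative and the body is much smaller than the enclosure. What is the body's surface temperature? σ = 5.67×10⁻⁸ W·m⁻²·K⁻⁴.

For a small grey body in a large enclosure, net radiated power = εσA(T⁴ − T_w⁴).
Steady state: P = εσA(T⁴ − T_w⁴) with A = 4πr² = 0.02776 m².
T⁴ = P/(εσA) + T_w⁴ = 18600/(0.74·5.67×10⁻⁸·0.02776) + (869)⁴
    = 1.597×10¹³ + 5.703×10¹¹ = 1.654×10¹³ K⁴.

T ≈ 2020 K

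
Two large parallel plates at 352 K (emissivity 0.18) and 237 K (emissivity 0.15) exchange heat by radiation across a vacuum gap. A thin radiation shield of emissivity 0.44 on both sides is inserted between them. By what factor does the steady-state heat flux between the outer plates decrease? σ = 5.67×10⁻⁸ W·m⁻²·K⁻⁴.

factor ≈ 1.32

Without shield: q₀ = σΔ(T⁴)/(1/ε₁+1/ε₂−1) with denominator 11.22.
With shield the two gaps are in series; the resistances add: (1/ε₁+1/ε_s−1)+(1/ε_s+1/ε₂−1) = 6.828+7.939 = 14.77.
Heat-flux ratio q₀/q = 14.77/11.22.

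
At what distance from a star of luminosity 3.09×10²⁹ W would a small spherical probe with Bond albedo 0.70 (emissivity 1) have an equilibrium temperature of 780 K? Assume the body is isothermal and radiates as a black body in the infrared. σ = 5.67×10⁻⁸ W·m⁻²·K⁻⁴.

For an isothermal black-emitting sphere, (1−a)S·πr² = σ·4πr²·T⁴ ⇒ S = 4σT⁴/(1−a).
S = 4·5.67×10⁻⁸·(780)⁴/0.300 = 2.798×10⁵ W/m².
Flux falls as S = L/(4πd²), so d = √(L/(4πS)) = √(3.09×10²⁹/(4π·2.798×10⁵)).

d ≈ 2.96×10¹¹ m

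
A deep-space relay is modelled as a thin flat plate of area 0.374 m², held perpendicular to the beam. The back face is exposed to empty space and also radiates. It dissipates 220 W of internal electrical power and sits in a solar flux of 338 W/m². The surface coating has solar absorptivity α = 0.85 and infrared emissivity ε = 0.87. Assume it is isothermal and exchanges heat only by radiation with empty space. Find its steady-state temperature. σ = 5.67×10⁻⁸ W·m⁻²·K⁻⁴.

At steady state, absorbed solar power + internal power = radiated power.
Absorbed: α·S·A_cross = 0.85·338·0.3740 = 107.5 W (cross-section A).
Total input = 107.5 + 220 = 327.5 W.
Radiated: εσ·A_surf·T⁴ with A_surf = 2A = 0.7480 m².
T⁴ = 327.5/(0.87·5.67×10⁻⁸·0.7480) = 8.874×10⁹ K⁴.

T ≈ 307 K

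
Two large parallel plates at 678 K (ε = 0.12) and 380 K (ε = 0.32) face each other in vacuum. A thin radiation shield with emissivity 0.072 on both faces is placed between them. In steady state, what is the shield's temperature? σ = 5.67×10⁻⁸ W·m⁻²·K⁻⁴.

In steady state the net flux on the hot side equals that on the cold side.
σ(T₁⁴−T_s⁴)/D₁ = σ(T_s⁴−T₂⁴)/D₂, with D₁ = 1/ε₁+1/ε_s−1 = 21.22, D₂ = 1/ε_s+1/ε₂−1 = 16.01.
Solve for T_s⁴: T_s⁴ = (D₂·T₁⁴ + D₁·T₂⁴)/(D₁+D₂) = 1.028×10¹¹ K⁴.

T_s ≈ 566 K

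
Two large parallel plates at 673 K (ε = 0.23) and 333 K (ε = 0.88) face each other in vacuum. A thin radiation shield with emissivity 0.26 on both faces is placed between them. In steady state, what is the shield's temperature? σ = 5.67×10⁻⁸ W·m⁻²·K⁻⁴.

T_s ≈ 534 K

In steady state the net flux on the hot side equals that on the cold side.
σ(T₁⁴−T_s⁴)/D₁ = σ(T_s⁴−T₂⁴)/D₂, with D₁ = 1/ε₁+1/ε_s−1 = 7.194, D₂ = 1/ε_s+1/ε₂−1 = 3.983.
Solve for T_s⁴: T_s⁴ = (D₂·T₁⁴ + D₁·T₂⁴)/(D₁+D₂) = 8.101×10¹⁰ K⁴.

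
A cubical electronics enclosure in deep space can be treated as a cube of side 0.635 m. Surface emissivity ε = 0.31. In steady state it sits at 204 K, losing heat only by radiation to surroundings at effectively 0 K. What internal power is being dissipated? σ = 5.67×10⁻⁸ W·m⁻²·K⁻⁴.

Steady state: P = εσA T⁴.
A = 6L² = 2.419 m²; T⁴ = (204)⁴ = 1.732×10⁹ K⁴.
P = 0.31 × 5.67×10⁻⁸ × 2.419 × 1.732×10⁹.

P ≈ 73.6 W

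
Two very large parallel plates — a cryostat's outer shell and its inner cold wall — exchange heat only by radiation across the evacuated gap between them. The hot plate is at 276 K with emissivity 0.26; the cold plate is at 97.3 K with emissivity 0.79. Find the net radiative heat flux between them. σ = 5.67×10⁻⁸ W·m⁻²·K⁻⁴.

q ≈ 78.8 W/m²

For two infinite grey parallel plates, q = σ(T₁⁴ − T₂⁴)/(1/ε₁ + 1/ε₂ − 1).
T₁⁴ − T₂⁴ = 5.803×10⁹ − 8.963×10⁷ = 5.713×10⁹ K⁴.
1/ε₁ + 1/ε₂ − 1 = 3.846 + 1.266 − 1 = 4.112.
q = 5.67×10⁻⁸ × 5.713×10⁹ / 4.112.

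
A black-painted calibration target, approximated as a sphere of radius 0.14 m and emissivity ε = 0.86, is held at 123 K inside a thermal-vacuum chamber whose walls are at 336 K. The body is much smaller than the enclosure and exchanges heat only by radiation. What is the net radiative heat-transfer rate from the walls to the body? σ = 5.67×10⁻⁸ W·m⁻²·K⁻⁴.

P_net ≈ 150 W

For a small grey body in a large enclosure: P_net = εσA(T_body⁴ − T_wall⁴).
A = 4πr² = 0.2463 m²; T_body⁴ − T_wall⁴ = 2.289×10⁸ − 1.275×10¹⁰ = -1.252×10¹⁰ K⁴.
|P_net| = 0.86·5.67×10⁻⁸·0.2463·1.252×10¹⁰.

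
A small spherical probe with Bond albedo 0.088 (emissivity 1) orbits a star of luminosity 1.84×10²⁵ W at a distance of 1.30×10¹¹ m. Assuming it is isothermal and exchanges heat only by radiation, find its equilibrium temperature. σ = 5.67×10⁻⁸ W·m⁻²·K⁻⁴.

First find the stellar flux at distance d: S = L/(4πd²) = 1.84×10²⁵/(4π·(1.30×10¹¹)²) = 86.64 W/m².
For an isothermal sphere, absorbed (1−a)S·πr² = emitted σ·4πr²·T⁴, so T⁴ = (1−a)S/(4σ).
T⁴ = 0.912·86.64/(4·5.67×10⁻⁸) = 3.484×10⁸ K⁴.

T ≈ 137 K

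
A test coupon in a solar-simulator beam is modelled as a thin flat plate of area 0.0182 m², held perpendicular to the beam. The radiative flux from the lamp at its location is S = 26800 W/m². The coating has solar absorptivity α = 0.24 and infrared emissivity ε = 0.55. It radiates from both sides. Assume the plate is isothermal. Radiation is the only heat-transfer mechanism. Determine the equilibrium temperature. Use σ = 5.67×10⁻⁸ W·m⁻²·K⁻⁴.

At equilibrium, absorbed power = emitted power.
Absorbing cross-section = A = 0.01820 m²; emitting surface = 2A = 0.03640 m² (ratio 2).
αS·A_cross = εσ·A_surf·T⁴  ⇒  T⁴ = αS/(ε·2σ).
T⁴ = 0.240·26800/(0.55·2·5.67×10⁻⁸) = 1.031×10¹¹ K⁴.
T = (1.031×10¹¹)^(1/4).

T ≈ 567 K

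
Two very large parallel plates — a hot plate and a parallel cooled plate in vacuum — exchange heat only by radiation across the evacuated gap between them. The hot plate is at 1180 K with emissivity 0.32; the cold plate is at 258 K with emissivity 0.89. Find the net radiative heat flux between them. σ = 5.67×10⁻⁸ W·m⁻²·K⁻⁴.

For two infinite grey parallel plates, q = σ(T₁⁴ − T₂⁴)/(1/ε₁ + 1/ε₂ − 1).
T₁⁴ − T₂⁴ = 1.939×10¹² − 4.431×10⁹ = 1.934×10¹² K⁴.
1/ε₁ + 1/ε₂ − 1 = 3.125 + 1.124 − 1 = 3.249.
q = 5.67×10⁻⁸ × 1.934×10¹² / 3.249.

q ≈ 33800 W/m²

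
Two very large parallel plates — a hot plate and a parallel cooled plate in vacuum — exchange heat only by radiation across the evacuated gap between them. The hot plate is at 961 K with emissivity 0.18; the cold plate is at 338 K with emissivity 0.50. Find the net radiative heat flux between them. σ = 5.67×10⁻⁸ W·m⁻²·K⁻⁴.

For two infinite grey parallel plates, q = σ(T₁⁴ − T₂⁴)/(1/ε₁ + 1/ε₂ − 1).
T₁⁴ − T₂⁴ = 8.529×10¹¹ − 1.305×10¹⁰ = 8.398×10¹¹ K⁴.
1/ε₁ + 1/ε₂ − 1 = 5.556 + 2.000 − 1 = 6.556.
q = 5.67×10⁻⁸ × 8.398×10¹¹ / 6.556.

q ≈ 7260 W/m²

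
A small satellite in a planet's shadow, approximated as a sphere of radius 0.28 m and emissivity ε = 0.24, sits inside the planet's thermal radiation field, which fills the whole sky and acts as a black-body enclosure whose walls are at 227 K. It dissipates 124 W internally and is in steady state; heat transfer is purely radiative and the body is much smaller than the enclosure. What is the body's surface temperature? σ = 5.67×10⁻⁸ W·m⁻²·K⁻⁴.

T ≈ 330 K

For a small grey body in a large enclosure, net radiated power = εσA(T⁴ − T_w⁴).
Steady state: P = εσA(T⁴ − T_w⁴) with A = 4πr² = 0.9852 m².
T⁴ = P/(εσA) + T_w⁴ = 124/(0.24·5.67×10⁻⁸·0.9852) + (227)⁴
    = 9.249×10⁹ + 2.655×10⁹ = 1.190×10¹⁰ K⁴.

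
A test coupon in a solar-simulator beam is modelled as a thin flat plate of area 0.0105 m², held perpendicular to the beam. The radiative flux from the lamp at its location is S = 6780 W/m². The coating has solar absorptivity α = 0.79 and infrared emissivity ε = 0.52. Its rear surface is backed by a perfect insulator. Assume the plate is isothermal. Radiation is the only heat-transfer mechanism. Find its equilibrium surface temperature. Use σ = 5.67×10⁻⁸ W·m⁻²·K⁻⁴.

T ≈ 653 K

At equilibrium, absorbed power = emitted power.
Absorbing cross-section = A = 0.01050 m²; emitting surface = A = 0.01050 m² (ratio 1).
αS·A_cross = εσ·A_surf·T⁴  ⇒  T⁴ = αS/(ε·1σ).
T⁴ = 0.790·6780/(0.52·1·5.67×10⁻⁸) = 1.817×10¹¹ K⁴.
T = (1.817×10¹¹)^(1/4).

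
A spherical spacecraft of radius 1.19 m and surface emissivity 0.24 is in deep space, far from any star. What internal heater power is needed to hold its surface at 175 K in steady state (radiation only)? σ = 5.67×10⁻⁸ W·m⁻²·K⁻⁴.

P = εσ·4πr²·T⁴.
4πr² = 17.80 m²; T⁴ = 9.379×10⁸ K⁴.
P = 0.24·5.67×10⁻⁸·17.80·9.379×10⁸.

P ≈ 227 W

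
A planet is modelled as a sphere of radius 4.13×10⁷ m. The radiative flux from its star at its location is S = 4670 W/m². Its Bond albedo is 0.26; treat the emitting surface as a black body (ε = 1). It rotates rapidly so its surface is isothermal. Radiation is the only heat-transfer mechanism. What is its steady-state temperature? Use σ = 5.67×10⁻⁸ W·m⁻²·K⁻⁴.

At equilibrium, absorbed power = emitted power.
Absorbing cross-section = πr² = 5.359×10¹⁵ m²; emitting surface = 4πr² = 2.143×10¹⁶ m² (ratio 4).
(1−a)S·A_cross = εσ·A_surf·T⁴  ⇒  T⁴ = (1−a)S/(4σ).
T⁴ = 0.740·4670/(4·5.67×10⁻⁸) = 1.524×10¹⁰ K⁴.
T = (1.524×10¹⁰)^(1/4).

T ≈ 351 K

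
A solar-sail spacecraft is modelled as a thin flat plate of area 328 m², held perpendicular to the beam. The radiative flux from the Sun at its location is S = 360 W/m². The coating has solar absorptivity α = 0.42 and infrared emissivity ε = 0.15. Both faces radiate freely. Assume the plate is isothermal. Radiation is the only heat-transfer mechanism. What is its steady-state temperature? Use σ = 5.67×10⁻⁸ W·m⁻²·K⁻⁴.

At equilibrium, absorbed power = emitted power.
Absorbing cross-section = A = 328.0 m²; emitting surface = 2A = 656.0 m² (ratio 2).
αS·A_cross = εσ·A_surf·T⁴  ⇒  T⁴ = αS/(ε·2σ).
T⁴ = 0.420·360/(0.15·2·5.67×10⁻⁸) = 8.889×10⁹ K⁴.
T = (8.889×10⁹)^(1/4).

T ≈ 307 K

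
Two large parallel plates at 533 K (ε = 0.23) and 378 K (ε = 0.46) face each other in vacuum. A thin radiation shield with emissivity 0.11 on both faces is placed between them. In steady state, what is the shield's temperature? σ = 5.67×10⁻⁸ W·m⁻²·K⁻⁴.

T_s ≈ 467 K

In steady state the net flux on the hot side equals that on the cold side.
σ(T₁⁴−T_s⁴)/D₁ = σ(T_s⁴−T₂⁴)/D₂, with D₁ = 1/ε₁+1/ε_s−1 = 12.44, D₂ = 1/ε_s+1/ε₂−1 = 10.26.
Solve for T_s⁴: T_s⁴ = (D₂·T₁⁴ + D₁·T₂⁴)/(D₁+D₂) = 4.767×10¹⁰ K⁴.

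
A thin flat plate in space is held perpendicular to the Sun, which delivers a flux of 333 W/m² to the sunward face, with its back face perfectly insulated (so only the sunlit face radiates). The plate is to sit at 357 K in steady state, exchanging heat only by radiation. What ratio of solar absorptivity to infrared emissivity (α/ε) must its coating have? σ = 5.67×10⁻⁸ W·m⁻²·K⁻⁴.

α/ε ≈ 2.77

Balance: αS·A = εσ·1A·T⁴ ⇒ α/ε = σT⁴/S.
α/ε = 5.67×10⁻⁸·(357)⁴/333 = 5.67×10⁻⁸·1.624×10¹⁰/333.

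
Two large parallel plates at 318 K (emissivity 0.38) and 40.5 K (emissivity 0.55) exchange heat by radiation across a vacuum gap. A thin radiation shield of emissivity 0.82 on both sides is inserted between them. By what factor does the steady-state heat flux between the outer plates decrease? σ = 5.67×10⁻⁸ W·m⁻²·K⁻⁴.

Without shield: q₀ = σΔ(T⁴)/(1/ε₁+1/ε₂−1) with denominator 3.450.
With shield the two gaps are in series; the resistances add: (1/ε₁+1/ε_s−1)+(1/ε_s+1/ε₂−1) = 2.851+2.038 = 4.889.
Heat-flux ratio q₀/q = 4.889/3.450.

factor ≈ 1.42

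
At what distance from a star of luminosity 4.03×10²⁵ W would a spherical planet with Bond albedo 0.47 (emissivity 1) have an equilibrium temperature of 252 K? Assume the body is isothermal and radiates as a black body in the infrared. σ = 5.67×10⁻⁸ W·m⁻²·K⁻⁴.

d ≈ 4.31×10¹⁰ m

For an isothermal black-emitting sphere, (1−a)S·πr² = σ·4πr²·T⁴ ⇒ S = 4σT⁴/(1−a).
S = 4·5.67×10⁻⁸·(252)⁴/0.530 = 1726 W/m².
Flux falls as S = L/(4πd²), so d = √(L/(4πS)) = √(4.03×10²⁵/(4π·1726)).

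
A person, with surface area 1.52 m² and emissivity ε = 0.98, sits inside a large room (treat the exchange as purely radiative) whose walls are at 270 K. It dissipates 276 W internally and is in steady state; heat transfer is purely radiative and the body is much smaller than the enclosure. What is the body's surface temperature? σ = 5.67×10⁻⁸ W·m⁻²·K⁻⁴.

For a small grey body in a large enclosure, net radiated power = εσA(T⁴ − T_w⁴).
Steady state: P = εσA(T⁴ − T_w⁴) with A = 1.52 m².
T⁴ = P/(εσA) + T_w⁴ = 276/(0.98·5.67×10⁻⁸·1.520) + (270)⁴
    = 3.268×10⁹ + 5.314×10⁹ = 8.582×10⁹ K⁴.

T ≈ 304 K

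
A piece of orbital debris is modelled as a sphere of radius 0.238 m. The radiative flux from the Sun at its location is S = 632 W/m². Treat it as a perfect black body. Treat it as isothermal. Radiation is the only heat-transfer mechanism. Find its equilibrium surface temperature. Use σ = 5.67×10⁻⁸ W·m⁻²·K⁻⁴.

At equilibrium, absorbed power = emitted power.
Absorbing cross-section = πr² = 0.1780 m²; emitting surface = 4πr² = 0.7118 m² (ratio 4).
S·A_cross = εσ·A_surf·T⁴  ⇒  T⁴ = S/(4σ).
T⁴ = 1.00·632/(4·5.67×10⁻⁸) = 2.787×10⁹ K⁴.
T = (2.787×10⁹)^(1/4).

T ≈ 230 K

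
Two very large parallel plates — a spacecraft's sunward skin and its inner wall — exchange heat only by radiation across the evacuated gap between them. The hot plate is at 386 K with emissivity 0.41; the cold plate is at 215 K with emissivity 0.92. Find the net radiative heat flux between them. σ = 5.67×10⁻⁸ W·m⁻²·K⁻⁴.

q ≈ 450 W/m²

For two infinite grey parallel plates, q = σ(T₁⁴ − T₂⁴)/(1/ε₁ + 1/ε₂ − 1).
T₁⁴ − T₂⁴ = 2.220×10¹⁰ − 2.137×10⁹ = 2.006×10¹⁰ K⁴.
1/ε₁ + 1/ε₂ − 1 = 2.439 + 1.087 − 1 = 2.526.
q = 5.67×10⁻⁸ × 2.006×10¹⁰ / 2.526.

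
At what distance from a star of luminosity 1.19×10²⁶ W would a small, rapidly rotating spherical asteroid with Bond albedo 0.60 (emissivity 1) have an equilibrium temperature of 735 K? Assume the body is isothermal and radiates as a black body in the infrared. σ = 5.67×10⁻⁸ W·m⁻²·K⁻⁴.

d ≈ 7.56×10⁹ m

For an isothermal black-emitting sphere, (1−a)S·πr² = σ·4πr²·T⁴ ⇒ S = 4σT⁴/(1−a).
S = 4·5.67×10⁻⁸·(735)⁴/0.400 = 1.655×10⁵ W/m².
Flux falls as S = L/(4πd²), so d = √(L/(4πS)) = √(1.19×10²⁶/(4π·1.655×10⁵)).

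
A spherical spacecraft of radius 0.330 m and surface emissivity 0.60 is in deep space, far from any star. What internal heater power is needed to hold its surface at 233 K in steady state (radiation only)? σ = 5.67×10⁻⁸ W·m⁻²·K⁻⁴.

P ≈ 137 W

P = εσ·4πr²·T⁴.
4πr² = 1.368 m²; T⁴ = 2.947×10⁹ K⁴.
P = 0.60·5.67×10⁻⁸·1.368·2.947×10⁹.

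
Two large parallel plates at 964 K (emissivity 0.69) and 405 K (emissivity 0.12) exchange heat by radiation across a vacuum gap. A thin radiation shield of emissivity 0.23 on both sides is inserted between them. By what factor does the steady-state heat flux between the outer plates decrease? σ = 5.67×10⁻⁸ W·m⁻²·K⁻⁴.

factor ≈ 1.88

Without shield: q₀ = σΔ(T⁴)/(1/ε₁+1/ε₂−1) with denominator 8.783.
With shield the two gaps are in series; the resistances add: (1/ε₁+1/ε_s−1)+(1/ε_s+1/ε₂−1) = 4.797+11.68 = 16.48.
Heat-flux ratio q₀/q = 16.48/8.783.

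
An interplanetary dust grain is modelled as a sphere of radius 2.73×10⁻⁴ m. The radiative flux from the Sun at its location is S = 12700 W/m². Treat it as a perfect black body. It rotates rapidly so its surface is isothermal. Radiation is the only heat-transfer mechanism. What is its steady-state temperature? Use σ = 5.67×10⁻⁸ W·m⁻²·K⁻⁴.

At equilibrium, absorbed power = emitted power.
Absorbing cross-section = πr² = 2.341×10⁻⁷ m²; emitting surface = 4πr² = 9.366×10⁻⁷ m² (ratio 4).
S·A_cross = εσ·A_surf·T⁴  ⇒  T⁴ = S/(4σ).
T⁴ = 1.00·12700/(4·5.67×10⁻⁸) = 5.600×10¹⁰ K⁴.
T = (5.600×10¹⁰)^(1/4).

T ≈ 486 K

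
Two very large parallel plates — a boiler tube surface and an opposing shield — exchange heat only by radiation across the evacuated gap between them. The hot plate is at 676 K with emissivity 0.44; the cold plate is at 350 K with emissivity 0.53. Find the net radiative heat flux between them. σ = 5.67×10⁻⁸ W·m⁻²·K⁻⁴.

q ≈ 3480 W/m²

For two infinite grey parallel plates, q = σ(T₁⁴ − T₂⁴)/(1/ε₁ + 1/ε₂ − 1).
T₁⁴ − T₂⁴ = 2.088×10¹¹ − 1.501×10¹⁰ = 1.938×10¹¹ K⁴.
1/ε₁ + 1/ε₂ − 1 = 2.273 + 1.887 − 1 = 3.160.
q = 5.67×10⁻⁸ × 1.938×10¹¹ / 3.160.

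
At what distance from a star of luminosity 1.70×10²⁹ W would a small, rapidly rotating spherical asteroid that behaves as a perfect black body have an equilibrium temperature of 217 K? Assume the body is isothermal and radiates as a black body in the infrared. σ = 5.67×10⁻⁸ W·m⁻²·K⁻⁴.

For an isothermal black-emitting sphere, (1−a)S·πr² = σ·4πr²·T⁴ ⇒ S = 4σT⁴/(1−a).
S = 4·5.67×10⁻⁸·(217)⁴/1.00 = 502.9 W/m².
Flux falls as S = L/(4πd²), so d = √(L/(4πS)) = √(1.70×10²⁹/(4π·502.9)).

d ≈ 5.19×10¹² m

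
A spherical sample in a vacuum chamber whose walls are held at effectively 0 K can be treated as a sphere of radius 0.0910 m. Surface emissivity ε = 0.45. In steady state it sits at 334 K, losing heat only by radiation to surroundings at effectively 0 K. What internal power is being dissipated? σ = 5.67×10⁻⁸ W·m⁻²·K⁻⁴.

P ≈ 33.0 W

Steady state: P = εσA T⁴.
A = 4πr² = 0.1041 m²; T⁴ = (334)⁴ = 1.244×10¹⁰ K⁴.
P = 0.45 × 5.67×10⁻⁸ × 0.1041 × 1.244×10¹⁰.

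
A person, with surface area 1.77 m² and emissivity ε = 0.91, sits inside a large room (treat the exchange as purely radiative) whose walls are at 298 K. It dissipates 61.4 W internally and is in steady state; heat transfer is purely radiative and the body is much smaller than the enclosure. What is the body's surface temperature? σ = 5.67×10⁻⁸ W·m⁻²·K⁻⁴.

T ≈ 304 K

For a small grey body in a large enclosure, net radiated power = εσA(T⁴ − T_w⁴).
Steady state: P = εσA(T⁴ − T_w⁴) with A = 1.77 m².
T⁴ = P/(εσA) + T_w⁴ = 61.4/(0.91·5.67×10⁻⁸·1.770) + (298)⁴
    = 6.723×10⁸ + 7.886×10⁹ = 8.558×10⁹ K⁴.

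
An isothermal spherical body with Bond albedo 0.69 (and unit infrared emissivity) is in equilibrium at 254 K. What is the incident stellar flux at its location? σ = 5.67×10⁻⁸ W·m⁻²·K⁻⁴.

S ≈ 3050 W/m²

(1−a)S·πr² = σ·4πr²·T⁴ ⇒ S = 4σT⁴/(1−a).
S = 4·5.67×10⁻⁸·4.162×10⁹/0.310.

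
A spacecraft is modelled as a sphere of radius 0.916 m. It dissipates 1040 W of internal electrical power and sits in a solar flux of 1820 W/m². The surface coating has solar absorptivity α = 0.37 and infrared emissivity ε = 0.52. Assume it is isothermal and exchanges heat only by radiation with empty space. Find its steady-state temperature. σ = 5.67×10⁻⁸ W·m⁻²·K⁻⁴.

At steady state, absorbed solar power + internal power = radiated power.
Absorbed: α·S·A_cross = 0.37·1820·2.636 = 1775 W (cross-section πr²).
Total input = 1775 + 1040 = 2815 W.
Radiated: εσ·A_surf·T⁴ with A_surf = 4πr² = 10.54 m².
T⁴ = 2815/(0.52·5.67×10⁻⁸·10.54) = 9.055×10⁹ K⁴.

T ≈ 308 K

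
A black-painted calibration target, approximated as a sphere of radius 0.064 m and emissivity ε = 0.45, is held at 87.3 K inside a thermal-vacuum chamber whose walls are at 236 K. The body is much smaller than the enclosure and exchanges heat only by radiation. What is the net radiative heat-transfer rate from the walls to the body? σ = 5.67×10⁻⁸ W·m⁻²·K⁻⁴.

For a small grey body in a large enclosure: P_net = εσA(T_body⁴ − T_wall⁴).
A = 4πr² = 0.05147 m²; T_body⁴ − T_wall⁴ = 5.808×10⁷ − 3.102×10⁹ = -3.044×10⁹ K⁴.
|P_net| = 0.45·5.67×10⁻⁸·0.05147·3.044×10⁹.

P_net ≈ 4.00 W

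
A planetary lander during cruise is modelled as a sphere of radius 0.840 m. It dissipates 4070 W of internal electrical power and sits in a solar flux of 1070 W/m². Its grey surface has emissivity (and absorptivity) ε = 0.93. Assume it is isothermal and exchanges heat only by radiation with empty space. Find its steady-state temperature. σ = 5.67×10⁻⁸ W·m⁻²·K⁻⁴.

At steady state, absorbed solar power + internal power = radiated power.
Absorbed: α·S·A_cross = 0.93·1070·2.217 = 2206 W (cross-section πr²).
Total input = 2206 + 4070 = 6276 W.
Radiated: εσ·A_surf·T⁴ with A_surf = 4πr² = 8.867 m².
T⁴ = 6276/(0.93·5.67×10⁻⁸·8.867) = 1.342×10¹⁰ K⁴.

T ≈ 340 K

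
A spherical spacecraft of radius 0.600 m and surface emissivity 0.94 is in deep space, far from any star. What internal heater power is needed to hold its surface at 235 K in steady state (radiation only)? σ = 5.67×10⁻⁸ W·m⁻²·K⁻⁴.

P ≈ 735 W

P = εσ·4πr²·T⁴.
4πr² = 4.524 m²; T⁴ = 3.050×10⁹ K⁴.
P = 0.94·5.67×10⁻⁸·4.524·3.050×10⁹.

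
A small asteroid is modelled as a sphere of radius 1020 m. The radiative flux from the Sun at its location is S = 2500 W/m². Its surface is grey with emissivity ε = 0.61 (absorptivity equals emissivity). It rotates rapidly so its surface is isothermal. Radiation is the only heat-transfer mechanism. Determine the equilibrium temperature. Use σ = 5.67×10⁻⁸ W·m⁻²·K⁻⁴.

T ≈ 324 K

At equilibrium, absorbed power = emitted power.
Absorbing cross-section = πr² = 3.269×10⁶ m²; emitting surface = 4πr² = 1.307×10⁷ m² (ratio 4).
εS·A_cross = εσ·A_surf·T⁴  ⇒  T⁴ = S/(4σ)   (ε cancels).
T⁴ = 2500/(4·5.67×10⁻⁸) = 1.102×10¹⁰ K⁴.
T = (1.102×10¹⁰)^(1/4).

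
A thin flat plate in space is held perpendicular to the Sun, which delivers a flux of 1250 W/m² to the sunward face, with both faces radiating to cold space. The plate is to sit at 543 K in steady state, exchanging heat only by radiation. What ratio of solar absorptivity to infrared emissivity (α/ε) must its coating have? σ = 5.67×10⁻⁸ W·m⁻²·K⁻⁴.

Balance: αS·A = εσ·2A·T⁴ ⇒ α/ε = 2σT⁴/S.
α/ε = 2·5.67×10⁻⁸·(543)⁴/1250 = 2·5.67×10⁻⁸·8.694×10¹⁰/1250.

α/ε ≈ 7.89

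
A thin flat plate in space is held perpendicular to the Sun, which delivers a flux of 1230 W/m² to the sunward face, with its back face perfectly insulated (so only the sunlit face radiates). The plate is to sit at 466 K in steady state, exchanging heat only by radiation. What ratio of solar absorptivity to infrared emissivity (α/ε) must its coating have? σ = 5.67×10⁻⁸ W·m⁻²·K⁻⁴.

Balance: αS·A = εσ·1A·T⁴ ⇒ α/ε = σT⁴/S.
α/ε = 5.67×10⁻⁸·(466)⁴/1230 = 5.67×10⁻⁸·4.716×10¹⁰/1230.

α/ε ≈ 2.17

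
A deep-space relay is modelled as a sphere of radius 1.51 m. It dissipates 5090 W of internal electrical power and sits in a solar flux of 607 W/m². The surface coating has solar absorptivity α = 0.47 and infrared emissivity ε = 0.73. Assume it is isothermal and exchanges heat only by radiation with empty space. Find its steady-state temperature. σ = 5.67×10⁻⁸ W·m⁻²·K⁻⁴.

T ≈ 278 K

At steady state, absorbed solar power + internal power = radiated power.
Absorbed: α·S·A_cross = 0.47·607·7.163 = 2044 W (cross-section πr²).
Total input = 2044 + 5090 = 7134 W.
Radiated: εσ·A_surf·T⁴ with A_surf = 4πr² = 28.65 m².
T⁴ = 7134/(0.73·5.67×10⁻⁸·28.65) = 6.015×10⁹ K⁴.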